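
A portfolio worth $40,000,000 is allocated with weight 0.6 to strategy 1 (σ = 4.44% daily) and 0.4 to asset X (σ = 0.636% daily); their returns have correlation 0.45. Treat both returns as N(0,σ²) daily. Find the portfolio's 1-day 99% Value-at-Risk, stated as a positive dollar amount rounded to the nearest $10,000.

σ_p² = 0.6²·4.44² + 0.4²·0.636² + 2·0.45·0.6·0.4·4.44·0.636 = 7.7716 (%²).
σ_p = √7.7716 = 2.788%.
At 99%, z = 2.326.
VaR = 2.326 × 2.788% = 6.485%; on $40,000,000 that is $2,594,000.

$2,590,000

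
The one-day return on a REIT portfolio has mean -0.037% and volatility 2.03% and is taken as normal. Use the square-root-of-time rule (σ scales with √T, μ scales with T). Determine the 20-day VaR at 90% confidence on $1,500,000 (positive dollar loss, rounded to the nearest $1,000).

$186,000

At 90%, z = 1.282.
σ_{20d} = 2.03% × √20 = 9.078%; μ_{20d} = 20 × -0.037% = -0.740%.
VaR = −(-0.740%) + 1.282 × 9.078% = 12.378%.
On $1,500,000: 0.12378 × $1,500,000 = $185,670.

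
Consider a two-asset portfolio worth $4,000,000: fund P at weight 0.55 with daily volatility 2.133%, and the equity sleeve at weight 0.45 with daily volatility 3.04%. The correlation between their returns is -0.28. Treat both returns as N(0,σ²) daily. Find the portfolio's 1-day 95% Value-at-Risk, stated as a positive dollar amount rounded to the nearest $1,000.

$101,000

σ_p² = 0.55²·2.133² + 0.45²·3.04² + 2·-0.28·0.55·0.45·2.133·3.04 = 2.3490 (%²).
σ_p = √2.3490 = 1.533%.
At 95%, z = 1.645.
VaR = 1.645 × 1.533% = 2.522%; on $4,000,000 that is $100,880.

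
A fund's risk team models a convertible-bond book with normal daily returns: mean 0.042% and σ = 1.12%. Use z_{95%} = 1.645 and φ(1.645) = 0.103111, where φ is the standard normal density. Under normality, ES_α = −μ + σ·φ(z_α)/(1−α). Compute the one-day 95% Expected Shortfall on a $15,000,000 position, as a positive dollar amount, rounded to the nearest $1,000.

$340,000

Tail multiplier: φ(z)/(1−α) = 0.103111 / 0.05 = 2.062.
ES = −(0.042%) + 1.12% × 2.062 = 2.267%.
On $15,000,000: 0.02267 × $15,000,000 = $340,050.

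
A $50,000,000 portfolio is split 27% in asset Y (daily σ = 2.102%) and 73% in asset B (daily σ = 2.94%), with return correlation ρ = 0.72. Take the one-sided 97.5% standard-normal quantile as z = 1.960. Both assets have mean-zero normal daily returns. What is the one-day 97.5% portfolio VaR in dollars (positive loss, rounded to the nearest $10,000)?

σ_p² = 0.27²·2.102² + 0.73²·2.94² + 2·0.72·0.27·0.73·2.102·2.94 = 6.6823 (%²).
σ_p = √6.6823 = 2.585%.
VaR = 1.960 × 2.585% = 5.067%; on $50,000,000 that is $2,533,500.

$2,530,000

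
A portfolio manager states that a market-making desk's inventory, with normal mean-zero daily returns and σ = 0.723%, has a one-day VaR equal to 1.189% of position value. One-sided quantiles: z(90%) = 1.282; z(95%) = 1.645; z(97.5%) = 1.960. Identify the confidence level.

95%

Implied z = VaR/σ = 1.189 / 0.723 = 1.645.
This matches z(95%) = 1.645.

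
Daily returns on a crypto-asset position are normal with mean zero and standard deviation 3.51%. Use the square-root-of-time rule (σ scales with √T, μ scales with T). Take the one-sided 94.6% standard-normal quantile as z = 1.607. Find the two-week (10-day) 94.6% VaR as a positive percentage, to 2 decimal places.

σ_{10d} = 3.51% × √10 = 11.100%.
VaR = 1.607 × 11.100% = 17.838%.

17.84%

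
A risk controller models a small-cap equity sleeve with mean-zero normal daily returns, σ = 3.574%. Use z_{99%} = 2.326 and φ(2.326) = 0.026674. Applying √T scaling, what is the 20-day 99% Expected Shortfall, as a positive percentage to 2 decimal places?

σ_{20d} = 3.574% × √20 = 15.983%.
ES multiplier = φ(z)/(1−α) = 0.026674/0.01 = 2.667.
ES = 15.983% × 2.667 = 42.627%.

42.63%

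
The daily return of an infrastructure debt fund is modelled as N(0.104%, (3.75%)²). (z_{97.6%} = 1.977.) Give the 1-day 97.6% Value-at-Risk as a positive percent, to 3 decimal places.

7.310%

VaR = −μ + z·σ = −(0.104%) + 1.977 × 3.75% = 7.310%.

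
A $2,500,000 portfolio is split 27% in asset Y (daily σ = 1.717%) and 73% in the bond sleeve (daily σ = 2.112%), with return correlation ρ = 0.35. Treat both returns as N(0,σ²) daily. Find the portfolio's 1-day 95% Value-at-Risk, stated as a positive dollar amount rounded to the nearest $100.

σ_p² = 0.27²·1.717² + 0.73²·2.112² + 2·0.35·0.27·0.73·1.717·2.112 = 3.0923 (%²).
σ_p = √3.0923 = 1.758%.
At 95%, z = 1.645.
VaR = 1.645 × 1.758% = 2.892%; on $2,500,000 that is $72,300.

$72,300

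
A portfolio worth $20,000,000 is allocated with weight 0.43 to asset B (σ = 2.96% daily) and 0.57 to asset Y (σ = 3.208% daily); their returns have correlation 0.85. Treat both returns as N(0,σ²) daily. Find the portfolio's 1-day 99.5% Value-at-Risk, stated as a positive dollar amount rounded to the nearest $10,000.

σ_p² = 0.43²·2.96² + 0.57²·3.208² + 2·0.85·0.43·0.57·2.96·3.208 = 8.9202 (%²).
σ_p = √8.9202 = 2.987%.
At 99.5%, z = 2.576.
VaR = 2.576 × 2.987% = 7.695%; on $20,000,000 that is $1,539,000.

$1,540,000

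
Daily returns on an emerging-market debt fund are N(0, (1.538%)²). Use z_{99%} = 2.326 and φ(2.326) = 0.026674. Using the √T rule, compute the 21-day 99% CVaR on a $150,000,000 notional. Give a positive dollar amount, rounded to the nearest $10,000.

σ_{21d} = 1.538% × √21 = 7.048%.
ES multiplier = φ(z)/(1−α) = 0.026674/0.01 = 2.667.
ES = 7.048% × 2.667 = 18.797%; on $150,000,000: $28,195,500.

$28,200,000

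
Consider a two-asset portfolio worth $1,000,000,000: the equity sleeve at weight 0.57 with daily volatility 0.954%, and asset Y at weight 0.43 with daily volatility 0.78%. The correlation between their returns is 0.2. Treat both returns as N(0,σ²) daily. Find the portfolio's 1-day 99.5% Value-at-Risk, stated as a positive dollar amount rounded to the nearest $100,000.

$17,900,000

σ_p² = 0.57²·0.954² + 0.43²·0.78² + 2·0.2·0.57·0.43·0.954·0.78 = 0.4811 (%²).
σ_p = √0.4811 = 0.694%.
At 99.5%, z = 2.576.
VaR = 2.576 × 0.694% = 1.788%; on $1,000,000,000 that is $17,880,000.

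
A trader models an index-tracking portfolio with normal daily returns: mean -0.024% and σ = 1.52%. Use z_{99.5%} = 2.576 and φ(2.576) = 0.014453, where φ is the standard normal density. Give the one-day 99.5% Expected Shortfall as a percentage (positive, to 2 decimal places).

Tail multiplier: φ(z)/(1−α) = 0.014453 / 0.005 = 2.891.
ES = −(-0.024%) + 1.52% × 2.891 = 4.418%.

4.42%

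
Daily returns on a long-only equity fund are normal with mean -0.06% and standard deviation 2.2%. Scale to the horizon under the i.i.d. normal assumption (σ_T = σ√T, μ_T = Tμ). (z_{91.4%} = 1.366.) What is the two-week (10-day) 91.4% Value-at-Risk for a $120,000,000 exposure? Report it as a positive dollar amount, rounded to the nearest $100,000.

σ_{10d} = 2.2% × √10 = 6.957%; μ_{10d} = 10 × -0.06% = -0.600%.
VaR = −(-0.600%) + 1.366 × 6.957% = 10.103%.
On $120,000,000: 0.10103 × $120,000,000 = $12,123,600.

$12,100,000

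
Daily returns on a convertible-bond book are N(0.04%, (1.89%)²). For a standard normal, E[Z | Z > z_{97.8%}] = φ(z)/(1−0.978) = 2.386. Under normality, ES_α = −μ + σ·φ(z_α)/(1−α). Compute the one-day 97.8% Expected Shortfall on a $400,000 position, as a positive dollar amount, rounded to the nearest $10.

$17,880

ES = −(0.04%) + 1.89% × 2.386 = 4.470%.
On $400,000: 0.04470 × $400,000 = $17,880.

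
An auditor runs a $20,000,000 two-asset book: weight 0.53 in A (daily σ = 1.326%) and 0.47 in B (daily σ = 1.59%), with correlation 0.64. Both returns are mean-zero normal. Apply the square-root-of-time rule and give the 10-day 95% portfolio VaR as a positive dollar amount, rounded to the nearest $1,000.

σ_p = √(0.53²·1.326² + 0.47²·1.59² + 2·0.64·0.53·0.47·1.326·1.59) = 1.313%.
σ_{10d} = 1.313% × √10 = 4.152%.
z(95%) = 1.645.
VaR = 1.645 × 4.152% = 6.830%; on $20,000,000 that is $1,366,000.

$1,366,000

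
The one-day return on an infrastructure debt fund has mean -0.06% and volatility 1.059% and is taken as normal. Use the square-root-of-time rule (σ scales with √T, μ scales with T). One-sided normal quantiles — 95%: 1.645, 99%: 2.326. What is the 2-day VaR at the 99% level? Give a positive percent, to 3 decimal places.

σ_{2d} = 1.059% × √2 = 1.498%; μ_{2d} = 2 × -0.06% = -0.120%.
VaR = −(-0.120%) + 2.326 × 1.498% = 3.604%.

3.604%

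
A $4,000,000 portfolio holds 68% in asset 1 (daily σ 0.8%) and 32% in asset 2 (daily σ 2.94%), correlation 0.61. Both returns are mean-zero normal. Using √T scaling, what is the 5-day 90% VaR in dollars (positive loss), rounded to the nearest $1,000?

σ_p = √(0.68²·0.8² + 0.32²·2.94² + 2·0.61·0.68·0.32·0.8·2.94) = 1.344%.
σ_{5d} = 1.344% × √5 = 3.005%.
z(90%) = 1.282.
VaR = 1.282 × 3.005% = 3.852%; on $4,000,000 that is $154,080.

$154,000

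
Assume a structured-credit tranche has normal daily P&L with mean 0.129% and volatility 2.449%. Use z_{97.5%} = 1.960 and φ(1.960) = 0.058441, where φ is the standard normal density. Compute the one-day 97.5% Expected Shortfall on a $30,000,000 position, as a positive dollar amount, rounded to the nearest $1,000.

Tail multiplier: φ(z)/(1−α) = 0.058441 / 0.025 = 2.338.
ES = −(0.129%) + 2.449% × 2.338 = 5.597%.
On $30,000,000: 0.05597 × $30,000,000 = $1,679,100.

$1,679,000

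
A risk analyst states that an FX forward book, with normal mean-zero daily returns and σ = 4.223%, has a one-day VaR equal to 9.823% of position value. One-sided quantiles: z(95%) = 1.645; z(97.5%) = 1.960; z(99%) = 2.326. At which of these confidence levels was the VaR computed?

Implied z = VaR/σ = 9.823 / 4.223 = 2.326.
This matches z(99%) = 2.326.

99%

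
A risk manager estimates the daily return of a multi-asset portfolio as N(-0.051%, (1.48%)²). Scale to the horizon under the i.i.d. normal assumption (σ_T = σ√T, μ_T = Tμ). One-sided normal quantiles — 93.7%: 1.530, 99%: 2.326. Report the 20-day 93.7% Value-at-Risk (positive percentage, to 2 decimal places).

11.15%

σ_{20d} = 1.48% × √20 = 6.619%; μ_{20d} = 20 × -0.051% = -1.020%.
VaR = −(-1.020%) + 1.530 × 6.619% = 11.147%.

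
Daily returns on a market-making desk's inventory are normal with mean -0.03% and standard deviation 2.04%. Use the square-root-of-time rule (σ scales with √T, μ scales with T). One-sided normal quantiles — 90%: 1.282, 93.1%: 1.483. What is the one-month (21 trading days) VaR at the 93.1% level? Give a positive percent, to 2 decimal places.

14.49%

σ_{21d} = 2.04% × √21 = 9.348%; μ_{21d} = 21 × -0.03% = -0.630%.
VaR = −(-0.630%) + 1.483 × 9.348% = 14.493%.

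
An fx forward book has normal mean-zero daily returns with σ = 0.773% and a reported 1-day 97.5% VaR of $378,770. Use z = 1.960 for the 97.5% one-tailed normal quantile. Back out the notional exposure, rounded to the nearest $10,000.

$25,000,000

VaR as a fraction of value: z·σ = 1.960 × 0.773% = 1.51508%.
Position = $378,770 / 0.0151508 = $25,000,000.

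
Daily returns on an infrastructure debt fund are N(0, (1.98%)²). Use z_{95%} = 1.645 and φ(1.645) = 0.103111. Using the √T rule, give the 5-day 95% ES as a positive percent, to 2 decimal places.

9.13%

σ_{5d} = 1.98% × √5 = 4.427%.
ES multiplier = φ(z)/(1−α) = 0.103111/0.05 = 2.062.
ES = 4.427% × 2.062 = 9.128%.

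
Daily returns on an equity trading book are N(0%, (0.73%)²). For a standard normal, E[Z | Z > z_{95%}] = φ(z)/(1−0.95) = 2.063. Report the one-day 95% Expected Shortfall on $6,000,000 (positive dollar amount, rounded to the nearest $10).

ES = 0.73% × 2.063 = 1.506%.
On $6,000,000: 0.01506 × $6,000,000 = $90,360.

$90,360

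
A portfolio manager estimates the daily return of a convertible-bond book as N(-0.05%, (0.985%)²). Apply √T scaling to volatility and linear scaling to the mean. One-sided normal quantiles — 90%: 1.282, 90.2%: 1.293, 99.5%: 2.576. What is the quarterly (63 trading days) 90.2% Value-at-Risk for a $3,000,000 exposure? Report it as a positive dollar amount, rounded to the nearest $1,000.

σ_{63d} = 0.985% × √63 = 7.818%; μ_{63d} = 63 × -0.05% = -3.150%.
VaR = −(-3.150%) + 1.293 × 7.818% = 13.259%.
On $3,000,000: 0.13259 × $3,000,000 = $397,770.

$398,000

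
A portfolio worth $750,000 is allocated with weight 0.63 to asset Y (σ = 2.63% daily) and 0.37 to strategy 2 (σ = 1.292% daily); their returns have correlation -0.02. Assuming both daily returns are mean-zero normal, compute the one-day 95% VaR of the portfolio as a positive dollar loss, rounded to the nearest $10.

σ_p² = 0.63²·2.63² + 0.37²·1.292² + 2·-0.02·0.63·0.37·2.63·1.292 = 2.9422 (%²).
σ_p = √2.9422 = 1.715%.
At 95%, z = 1.645.
VaR = 1.645 × 1.715% = 2.821%; on $750,000 that is $21,158.

$21,160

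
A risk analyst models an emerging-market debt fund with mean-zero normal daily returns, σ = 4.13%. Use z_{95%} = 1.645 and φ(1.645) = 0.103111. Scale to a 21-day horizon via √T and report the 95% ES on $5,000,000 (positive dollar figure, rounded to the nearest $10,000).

$1,950,000

σ_{21d} = 4.13% × √21 = 18.926%.
ES multiplier = φ(z)/(1−α) = 0.103111/0.05 = 2.062.
ES = 18.926% × 2.062 = 39.025%; on $5,000,000: $1,951,250.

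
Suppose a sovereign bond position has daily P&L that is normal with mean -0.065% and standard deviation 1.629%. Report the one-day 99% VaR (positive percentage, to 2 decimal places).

3.85%

At 99% one-sided, z = 2.326.
VaR = −μ + z·σ = −(-0.065%) + 2.326 × 1.629% = 3.854%.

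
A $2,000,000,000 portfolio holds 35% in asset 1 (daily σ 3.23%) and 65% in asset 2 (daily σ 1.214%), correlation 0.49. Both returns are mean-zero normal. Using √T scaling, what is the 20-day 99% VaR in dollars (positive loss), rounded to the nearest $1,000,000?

σ_p = √(0.35²·3.23² + 0.65²·1.214² + 2·0.49·0.35·0.65·3.23·1.214) = 1.666%.
σ_{20d} = 1.666% × √20 = 7.451%.
z(99%) = 2.326.
VaR = 2.326 × 7.451% = 17.331%; on $2,000,000,000 that is $346,620,000.

$347,000,000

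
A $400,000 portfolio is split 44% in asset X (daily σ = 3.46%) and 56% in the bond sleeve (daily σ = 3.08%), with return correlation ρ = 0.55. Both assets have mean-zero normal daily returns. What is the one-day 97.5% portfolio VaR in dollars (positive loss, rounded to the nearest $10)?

σ_p² = 0.44²·3.46² + 0.56²·3.08² + 2·0.55·0.44·0.56·3.46·3.08 = 8.1811 (%²).
σ_p = √8.1811 = 2.860%.
At 97.5%, z = 1.960.
VaR = 1.960 × 2.860% = 5.606%; on $400,000 that is $22,424.

$22,420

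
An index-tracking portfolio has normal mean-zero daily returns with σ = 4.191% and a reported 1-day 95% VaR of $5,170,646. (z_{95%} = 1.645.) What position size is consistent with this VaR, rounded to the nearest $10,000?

$75,000,000

VaR as a fraction of value: z·σ = 1.645 × 4.191% = 6.89419%.
Position = $5,170,646 / 0.068942 = $74,999,996.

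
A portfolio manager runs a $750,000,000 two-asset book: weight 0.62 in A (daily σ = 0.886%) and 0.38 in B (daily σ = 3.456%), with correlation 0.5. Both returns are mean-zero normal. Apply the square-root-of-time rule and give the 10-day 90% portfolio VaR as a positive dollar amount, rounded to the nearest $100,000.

$50,400,000

σ_p = √(0.62²·0.886² + 0.38²·3.456² + 2·0.5·0.62·0.38·0.886·3.456) = 1.658%.
σ_{10d} = 1.658% × √10 = 5.243%.
z(90%) = 1.282.
VaR = 1.282 × 5.243% = 6.722%; on $750,000,000 that is $50,415,000.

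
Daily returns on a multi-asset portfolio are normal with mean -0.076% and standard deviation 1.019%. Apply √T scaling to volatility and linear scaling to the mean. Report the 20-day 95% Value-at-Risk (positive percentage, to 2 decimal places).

At 95%, z = 1.645.
σ_{20d} = 1.019% × √20 = 4.557%; μ_{20d} = 20 × -0.076% = -1.520%.
VaR = −(-1.520%) + 1.645 × 4.557% = 9.016%.

9.02%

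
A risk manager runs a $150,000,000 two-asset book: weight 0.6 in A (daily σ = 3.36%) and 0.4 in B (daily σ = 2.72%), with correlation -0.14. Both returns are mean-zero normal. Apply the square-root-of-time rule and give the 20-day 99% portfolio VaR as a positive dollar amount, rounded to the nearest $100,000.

$33,600,000

σ_p = √(0.6²·3.36² + 0.4²·2.72² + 2·-0.14·0.6·0.4·3.36·2.72) = 2.153%.
σ_{20d} = 2.153% × √20 = 9.629%.
z(99%) = 2.326.
VaR = 2.326 × 9.629% = 22.397%; on $150,000,000 that is $33,595,500.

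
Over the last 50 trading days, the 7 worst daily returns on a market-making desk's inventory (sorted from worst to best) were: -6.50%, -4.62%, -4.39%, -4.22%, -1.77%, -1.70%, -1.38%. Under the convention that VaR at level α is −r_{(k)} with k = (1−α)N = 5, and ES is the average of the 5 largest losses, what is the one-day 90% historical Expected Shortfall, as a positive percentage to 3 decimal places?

The 5 worst returns sum to -21.50%.
ES = −(-21.50%) / 5 = 4.3% ≈ 4.300%.

4.300%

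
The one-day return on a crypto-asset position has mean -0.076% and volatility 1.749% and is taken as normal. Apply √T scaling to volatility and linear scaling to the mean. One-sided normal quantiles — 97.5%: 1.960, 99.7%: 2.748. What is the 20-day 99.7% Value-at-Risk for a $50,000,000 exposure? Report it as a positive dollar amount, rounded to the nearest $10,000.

$11,510,000

σ_{20d} = 1.749% × √20 = 7.822%; μ_{20d} = 20 × -0.076% = -1.520%.
VaR = −(-1.520%) + 2.748 × 7.822% = 23.015%.
On $50,000,000: 0.23015 × $50,000,000 = $11,507,500.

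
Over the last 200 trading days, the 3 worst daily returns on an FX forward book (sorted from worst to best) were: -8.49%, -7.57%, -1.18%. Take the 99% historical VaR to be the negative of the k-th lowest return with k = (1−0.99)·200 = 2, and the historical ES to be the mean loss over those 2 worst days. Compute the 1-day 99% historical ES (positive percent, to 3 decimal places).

The 2 worst returns sum to -16.06%.
ES = −(-16.06%) / 2 = 8.03% ≈ 8.030%.

8.030%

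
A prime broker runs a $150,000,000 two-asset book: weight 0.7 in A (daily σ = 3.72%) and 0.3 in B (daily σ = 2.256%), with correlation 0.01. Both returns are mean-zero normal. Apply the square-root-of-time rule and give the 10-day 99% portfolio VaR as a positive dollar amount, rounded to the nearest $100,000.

σ_p = √(0.7²·3.72² + 0.3²·2.256² + 2·0.01·0.7·0.3·3.72·2.256) = 2.697%.
σ_{10d} = 2.697% × √10 = 8.529%.
z(99%) = 2.326.
VaR = 2.326 × 8.529% = 19.838%; on $150,000,000 that is $29,757,000.

$29,800,000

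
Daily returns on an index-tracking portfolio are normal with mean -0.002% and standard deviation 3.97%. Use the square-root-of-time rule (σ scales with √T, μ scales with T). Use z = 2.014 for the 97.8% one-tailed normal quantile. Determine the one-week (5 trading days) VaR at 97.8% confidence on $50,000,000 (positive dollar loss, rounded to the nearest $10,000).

σ_{5d} = 3.97% × √5 = 8.877%; μ_{5d} = 5 × -0.002% = -0.010%.
VaR = −(-0.010%) + 2.014 × 8.877% = 17.888%.
On $50,000,000: 0.17888 × $50,000,000 = $8,944,000.

$8,940,000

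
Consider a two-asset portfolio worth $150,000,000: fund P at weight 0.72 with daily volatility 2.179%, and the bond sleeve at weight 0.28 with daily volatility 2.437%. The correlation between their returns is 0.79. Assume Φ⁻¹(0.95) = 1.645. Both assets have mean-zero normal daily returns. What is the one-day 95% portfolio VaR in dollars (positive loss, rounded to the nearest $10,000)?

$5,300,000

σ_p² = 0.72²·2.179² + 0.28²·2.437² + 2·0.79·0.72·0.28·2.179·2.437 = 4.6185 (%²).
σ_p = √4.6185 = 2.149%.
VaR = 1.645 × 2.149% = 3.535%; on $150,000,000 that is $5,302,500.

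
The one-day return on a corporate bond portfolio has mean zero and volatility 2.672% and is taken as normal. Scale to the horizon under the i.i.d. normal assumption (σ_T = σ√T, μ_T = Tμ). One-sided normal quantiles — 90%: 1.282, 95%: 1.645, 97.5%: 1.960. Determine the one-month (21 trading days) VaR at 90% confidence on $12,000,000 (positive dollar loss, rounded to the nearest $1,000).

σ_{21d} = 2.672% × √21 = 12.245%.
VaR = 1.282 × 12.245% = 15.698%.
On $12,000,000: 0.15698 × $12,000,000 = $1,883,760.

$1,884,000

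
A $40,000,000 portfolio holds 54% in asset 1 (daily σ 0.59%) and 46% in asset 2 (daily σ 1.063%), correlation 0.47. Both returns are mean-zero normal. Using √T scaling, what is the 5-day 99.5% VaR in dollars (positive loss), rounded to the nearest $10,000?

σ_p = √(0.54²·0.59² + 0.46²·1.063² + 2·0.47·0.54·0.46·0.59·1.063) = 0.698%.
σ_{5d} = 0.698% × √5 = 1.561%.
z(99.5%) = 2.576.
VaR = 2.576 × 1.561% = 4.021%; on $40,000,000 that is $1,608,400.

$1,610,000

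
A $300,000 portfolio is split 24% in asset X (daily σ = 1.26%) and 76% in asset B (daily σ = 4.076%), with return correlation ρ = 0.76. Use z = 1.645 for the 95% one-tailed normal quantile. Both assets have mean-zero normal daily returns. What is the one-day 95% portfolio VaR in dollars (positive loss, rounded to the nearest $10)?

σ_p² = 0.24²·1.26² + 0.76²·4.076² + 2·0.76·0.24·0.76·1.26·4.076 = 11.1114 (%²).
σ_p = √11.1114 = 3.333%.
VaR = 1.645 × 3.333% = 5.483%; on $300,000 that is $16,449.

$16,450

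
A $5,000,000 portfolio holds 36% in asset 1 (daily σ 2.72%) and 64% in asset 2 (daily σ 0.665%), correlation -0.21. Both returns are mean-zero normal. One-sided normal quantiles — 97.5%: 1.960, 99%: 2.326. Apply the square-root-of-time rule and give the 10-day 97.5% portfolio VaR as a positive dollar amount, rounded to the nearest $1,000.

σ_p = √(0.36²·2.72² + 0.64²·0.665² + 2·-0.21·0.36·0.64·2.72·0.665) = 0.982%.
σ_{10d} = 0.982% × √10 = 3.105%.
VaR = 1.960 × 3.105% = 6.086%; on $5,000,000 that is $304,300.

$304,000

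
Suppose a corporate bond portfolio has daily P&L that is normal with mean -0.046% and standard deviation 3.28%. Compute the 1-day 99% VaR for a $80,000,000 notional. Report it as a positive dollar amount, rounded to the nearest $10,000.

$6,140,000

At 99% one-sided, z = 2.326.
VaR = −μ + z·σ = −(-0.046%) + 2.326 × 3.28% = 7.675%.
On $80,000,000: 0.07675 × $80,000,000 = $6,140,000.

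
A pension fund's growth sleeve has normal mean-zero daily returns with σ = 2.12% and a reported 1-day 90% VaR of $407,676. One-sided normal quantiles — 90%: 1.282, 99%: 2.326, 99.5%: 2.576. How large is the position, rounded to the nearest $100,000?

VaR as a fraction of value: z·σ = 1.282 × 2.12% = 2.71784%.
Position = $407,676 / 0.0271784 = $15,000,000.

$15,000,000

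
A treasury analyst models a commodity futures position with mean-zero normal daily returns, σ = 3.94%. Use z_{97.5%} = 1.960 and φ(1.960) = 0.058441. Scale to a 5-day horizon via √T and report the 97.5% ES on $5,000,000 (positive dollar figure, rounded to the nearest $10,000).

σ_{5d} = 3.94% × √5 = 8.810%.
ES multiplier = φ(z)/(1−α) = 0.058441/0.025 = 2.338.
ES = 8.810% × 2.338 = 20.598%; on $5,000,000: $1,029,900.

$1,030,000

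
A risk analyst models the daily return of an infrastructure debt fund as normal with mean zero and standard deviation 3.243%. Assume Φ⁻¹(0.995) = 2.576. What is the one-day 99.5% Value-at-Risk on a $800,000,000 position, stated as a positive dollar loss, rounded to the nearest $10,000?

VaR = z·σ = 2.576 × 3.243% = 8.354%.
On $800,000,000: 0.08354 × $800,000,000 = $66,832,000.

$66,830,000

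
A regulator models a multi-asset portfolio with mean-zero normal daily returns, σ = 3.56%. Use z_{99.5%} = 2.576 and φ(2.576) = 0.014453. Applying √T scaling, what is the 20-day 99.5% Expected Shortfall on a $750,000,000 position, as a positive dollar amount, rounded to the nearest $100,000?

σ_{20d} = 3.56% × √20 = 15.921%.
ES multiplier = φ(z)/(1−α) = 0.014453/0.005 = 2.891.
ES = 15.921% × 2.891 = 46.028%; on $750,000,000: $345,210,000.

$345,200,000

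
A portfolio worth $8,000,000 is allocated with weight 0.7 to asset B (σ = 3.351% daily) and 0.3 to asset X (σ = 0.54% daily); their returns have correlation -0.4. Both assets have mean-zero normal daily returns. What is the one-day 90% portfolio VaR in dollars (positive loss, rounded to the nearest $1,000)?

$234,000

σ_p² = 0.7²·3.351² + 0.3²·0.54² + 2·-0.4·0.7·0.3·3.351·0.54 = 5.2245 (%²).
σ_p = √5.2245 = 2.286%.
At 90%, z = 1.282.
VaR = 1.282 × 2.286% = 2.931%; on $8,000,000 that is $234,480.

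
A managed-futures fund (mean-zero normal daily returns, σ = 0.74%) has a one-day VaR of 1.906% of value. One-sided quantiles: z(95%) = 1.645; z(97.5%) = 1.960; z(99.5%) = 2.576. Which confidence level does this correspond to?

99.5%

Implied z = VaR/σ = 1.906 / 0.74 = 2.576.
This matches z(99.5%) = 2.576.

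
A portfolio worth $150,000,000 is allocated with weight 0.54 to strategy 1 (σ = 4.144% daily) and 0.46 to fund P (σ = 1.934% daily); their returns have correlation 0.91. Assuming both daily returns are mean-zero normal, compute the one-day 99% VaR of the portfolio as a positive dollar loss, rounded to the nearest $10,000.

$10,710,000

σ_p² = 0.54²·4.144² + 0.46²·1.934² + 2·0.91·0.54·0.46·4.144·1.934 = 9.4223 (%²).
σ_p = √9.4223 = 3.070%.
At 99%, z = 2.326.
VaR = 2.326 × 3.070% = 7.141%; on $150,000,000 that is $10,711,500.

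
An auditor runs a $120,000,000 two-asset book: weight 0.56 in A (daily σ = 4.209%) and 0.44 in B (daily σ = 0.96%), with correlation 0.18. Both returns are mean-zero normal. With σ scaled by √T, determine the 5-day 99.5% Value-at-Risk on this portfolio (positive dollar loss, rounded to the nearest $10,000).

σ_p = √(0.56²·4.209² + 0.44²·0.96² + 2·0.18·0.56·0.44·4.209·0.96) = 2.468%.
σ_{5d} = 2.468% × √5 = 5.519%.
z(99.5%) = 2.576.
VaR = 2.576 × 5.519% = 14.217%; on $120,000,000 that is $17,060,400.

$17,060,000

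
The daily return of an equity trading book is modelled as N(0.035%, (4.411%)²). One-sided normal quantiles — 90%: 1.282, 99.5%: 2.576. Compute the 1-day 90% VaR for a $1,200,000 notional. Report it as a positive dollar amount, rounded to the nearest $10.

VaR = −μ + z·σ = −(0.035%) + 1.282 × 4.411% = 5.620%.
On $1,200,000: 0.05620 × $1,200,000 = $67,440.

$67,440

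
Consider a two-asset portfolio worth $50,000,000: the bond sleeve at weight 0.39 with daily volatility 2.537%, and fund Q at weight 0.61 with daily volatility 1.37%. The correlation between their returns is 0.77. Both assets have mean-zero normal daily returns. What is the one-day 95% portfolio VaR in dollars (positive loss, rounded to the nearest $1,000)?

σ_p² = 0.39²·2.537² + 0.61²·1.37² + 2·0.77·0.39·0.61·2.537·1.37 = 2.9507 (%²).
σ_p = √2.9507 = 1.718%.
At 95%, z = 1.645.
VaR = 1.645 × 1.718% = 2.826%; on $50,000,000 that is $1,413,000.

$1,413,000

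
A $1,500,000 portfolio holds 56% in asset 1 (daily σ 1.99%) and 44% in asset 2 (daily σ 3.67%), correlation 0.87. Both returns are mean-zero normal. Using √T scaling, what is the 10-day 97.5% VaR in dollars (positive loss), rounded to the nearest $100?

$245,600

σ_p = √(0.56²·1.99² + 0.44²·3.67² + 2·0.87·0.56·0.44·1.99·3.67) = 2.642%.
σ_{10d} = 2.642% × √10 = 8.355%.
z(97.5%) = 1.960.
VaR = 1.960 × 8.355% = 16.376%; on $1,500,000 that is $245,640.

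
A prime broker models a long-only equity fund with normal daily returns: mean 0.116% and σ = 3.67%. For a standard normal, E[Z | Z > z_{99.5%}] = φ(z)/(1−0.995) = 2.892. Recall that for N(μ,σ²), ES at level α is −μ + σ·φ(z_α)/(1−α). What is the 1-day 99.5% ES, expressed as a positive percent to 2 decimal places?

10.50%

ES = −(0.116%) + 3.67% × 2.892 = 10.498%.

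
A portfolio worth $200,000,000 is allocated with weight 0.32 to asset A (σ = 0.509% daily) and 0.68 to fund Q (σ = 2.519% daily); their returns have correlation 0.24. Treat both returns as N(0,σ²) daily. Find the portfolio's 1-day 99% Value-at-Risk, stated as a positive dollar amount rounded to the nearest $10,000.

$8,180,000

σ_p² = 0.32²·0.509² + 0.68²·2.519² + 2·0.24·0.32·0.68·0.509·2.519 = 3.0945 (%²).
σ_p = √3.0945 = 1.759%.
At 99%, z = 2.326.
VaR = 2.326 × 1.759% = 4.091%; on $200,000,000 that is $8,182,000.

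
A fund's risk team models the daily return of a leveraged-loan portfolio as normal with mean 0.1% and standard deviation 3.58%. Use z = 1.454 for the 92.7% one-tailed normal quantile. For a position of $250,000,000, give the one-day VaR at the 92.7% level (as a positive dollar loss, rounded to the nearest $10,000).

$12,760,000

VaR = −μ + z·σ = −(0.1%) + 1.454 × 3.58% = 5.105%.
On $250,000,000: 0.05105 × $250,000,000 = $12,762,500.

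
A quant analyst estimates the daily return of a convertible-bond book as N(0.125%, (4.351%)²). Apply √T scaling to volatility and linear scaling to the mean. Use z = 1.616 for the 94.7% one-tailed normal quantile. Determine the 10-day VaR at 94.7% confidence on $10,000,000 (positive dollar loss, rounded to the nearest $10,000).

$2,100,000

σ_{10d} = 4.351% × √10 = 13.759%; μ_{10d} = 10 × 0.125% = 1.250%.
VaR = −(1.250%) + 1.616 × 13.759% = 20.985%.
On $10,000,000: 0.20985 × $10,000,000 = $2,098,500.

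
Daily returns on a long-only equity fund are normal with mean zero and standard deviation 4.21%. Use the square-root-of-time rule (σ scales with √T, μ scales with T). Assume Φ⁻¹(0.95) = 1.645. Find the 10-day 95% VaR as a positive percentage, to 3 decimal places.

σ_{10d} = 4.21% × √10 = 13.313%.
VaR = 1.645 × 13.313% = 21.900%.

21.900%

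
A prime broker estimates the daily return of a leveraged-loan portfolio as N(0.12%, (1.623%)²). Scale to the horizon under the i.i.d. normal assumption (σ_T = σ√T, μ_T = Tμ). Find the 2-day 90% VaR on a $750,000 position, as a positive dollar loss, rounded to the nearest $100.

$20,300

At 90%, z = 1.282.
σ_{2d} = 1.623% × √2 = 2.295%; μ_{2d} = 2 × 0.12% = 0.240%.
VaR = −(0.240%) + 1.282 × 2.295% = 2.702%.
On $750,000: 0.02702 × $750,000 = $20,265.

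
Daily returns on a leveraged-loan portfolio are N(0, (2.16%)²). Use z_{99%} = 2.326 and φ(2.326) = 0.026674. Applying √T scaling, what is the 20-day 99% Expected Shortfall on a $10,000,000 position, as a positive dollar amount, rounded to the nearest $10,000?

$2,580,000

σ_{20d} = 2.16% × √20 = 9.660%.
ES multiplier = φ(z)/(1−α) = 0.026674/0.01 = 2.667.
ES = 9.660% × 2.667 = 25.763%; on $10,000,000: $2,576,300.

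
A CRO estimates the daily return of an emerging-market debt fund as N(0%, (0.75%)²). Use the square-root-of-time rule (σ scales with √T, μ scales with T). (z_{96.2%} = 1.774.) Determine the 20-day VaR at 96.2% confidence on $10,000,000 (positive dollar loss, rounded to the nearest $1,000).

σ_{20d} = 0.75% × √20 = 3.354%.
VaR = 1.774 × 3.354% = 5.950%.
On $10,000,000: 0.05950 × $10,000,000 = $595,000.

$595,000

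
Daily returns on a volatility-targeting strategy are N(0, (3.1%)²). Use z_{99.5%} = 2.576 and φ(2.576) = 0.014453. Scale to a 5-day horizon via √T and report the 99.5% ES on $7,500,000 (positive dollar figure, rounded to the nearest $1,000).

σ_{5d} = 3.1% × √5 = 6.932%.
ES multiplier = φ(z)/(1−α) = 0.014453/0.005 = 2.891.
ES = 6.932% × 2.891 = 20.040%; on $7,500,000: $1,503,000.

$1,503,000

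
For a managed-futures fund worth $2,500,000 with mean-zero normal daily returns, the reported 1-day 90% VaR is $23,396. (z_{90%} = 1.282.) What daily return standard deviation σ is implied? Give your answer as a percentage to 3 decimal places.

VaR as a fraction: $23,396 / $2,500,000 = 0.936%.
σ = VaR / z = 0.936% / 1.282 = 0.730%.

0.730%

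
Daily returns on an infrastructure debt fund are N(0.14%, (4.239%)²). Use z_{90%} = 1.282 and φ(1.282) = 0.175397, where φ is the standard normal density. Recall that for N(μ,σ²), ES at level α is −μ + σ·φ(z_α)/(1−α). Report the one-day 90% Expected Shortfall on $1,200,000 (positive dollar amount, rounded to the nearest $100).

$87,500

Tail multiplier: φ(z)/(1−α) = 0.175397 / 0.1 = 1.754.
ES = −(0.14%) + 4.239% × 1.754 = 7.295%.
On $1,200,000: 0.07295 × $1,200,000 = $87,540.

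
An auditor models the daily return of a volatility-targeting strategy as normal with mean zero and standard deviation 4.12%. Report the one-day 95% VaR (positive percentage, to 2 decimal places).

At 95% one-sided, z = 1.645.
VaR = z·σ = 1.645 × 4.12% = 6.777%.

6.78%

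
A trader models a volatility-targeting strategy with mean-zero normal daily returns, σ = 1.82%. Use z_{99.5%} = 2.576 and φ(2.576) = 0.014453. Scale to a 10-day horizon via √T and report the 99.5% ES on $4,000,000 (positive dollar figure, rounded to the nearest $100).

$665,500

σ_{10d} = 1.82% × √10 = 5.755%.
ES multiplier = φ(z)/(1−α) = 0.014453/0.005 = 2.891.
ES = 5.755% × 2.891 = 16.638%; on $4,000,000: $665,520.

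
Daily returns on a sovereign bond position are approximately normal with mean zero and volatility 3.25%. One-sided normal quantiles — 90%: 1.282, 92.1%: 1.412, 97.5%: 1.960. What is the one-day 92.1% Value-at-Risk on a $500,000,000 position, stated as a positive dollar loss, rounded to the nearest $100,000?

$22,900,000

VaR = z·σ = 1.412 × 3.25% = 4.589%.
On $500,000,000: 0.04589 × $500,000,000 = $22,945,000.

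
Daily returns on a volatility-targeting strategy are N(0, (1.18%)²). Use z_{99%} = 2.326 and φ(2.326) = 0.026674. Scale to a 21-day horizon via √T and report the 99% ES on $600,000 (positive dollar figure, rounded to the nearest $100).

$86,500

σ_{21d} = 1.18% × √21 = 5.407%.
ES multiplier = φ(z)/(1−α) = 0.026674/0.01 = 2.667.
ES = 5.407% × 2.667 = 14.420%; on $600,000: $86,520.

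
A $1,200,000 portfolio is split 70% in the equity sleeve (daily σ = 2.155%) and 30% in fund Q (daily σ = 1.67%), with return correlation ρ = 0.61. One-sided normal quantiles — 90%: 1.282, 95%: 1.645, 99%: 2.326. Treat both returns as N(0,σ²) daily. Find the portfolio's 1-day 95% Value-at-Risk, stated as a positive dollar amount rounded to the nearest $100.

σ_p² = 0.7²·2.155² + 0.3²·1.67² + 2·0.61·0.7·0.3·2.155·1.67 = 3.4486 (%²).
σ_p = √3.4486 = 1.857%.
VaR = 1.645 × 1.857% = 3.055%; on $1,200,000 that is $36,660.

$36,700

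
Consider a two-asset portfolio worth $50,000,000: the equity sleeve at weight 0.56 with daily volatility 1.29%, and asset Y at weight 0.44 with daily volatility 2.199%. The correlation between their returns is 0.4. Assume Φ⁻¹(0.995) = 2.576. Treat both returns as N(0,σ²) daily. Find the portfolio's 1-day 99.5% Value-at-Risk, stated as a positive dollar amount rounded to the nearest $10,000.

σ_p² = 0.56²·1.29² + 0.44²·2.199² + 2·0.4·0.56·0.44·1.29·2.199 = 2.0172 (%²).
σ_p = √2.0172 = 1.420%.
VaR = 2.576 × 1.420% = 3.658%; on $50,000,000 that is $1,829,000.

$1,830,000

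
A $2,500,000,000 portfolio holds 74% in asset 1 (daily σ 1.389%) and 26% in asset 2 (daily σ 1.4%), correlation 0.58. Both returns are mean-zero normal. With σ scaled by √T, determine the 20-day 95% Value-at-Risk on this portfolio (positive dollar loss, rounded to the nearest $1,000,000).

$234,000,000

σ_p = √(0.74²·1.389² + 0.26²·1.4² + 2·0.58·0.74·0.26·1.389·1.4) = 1.274%.
σ_{20d} = 1.274% × √20 = 5.698%.
z(95%) = 1.645.
VaR = 1.645 × 5.698% = 9.373%; on $2,500,000,000 that is $234,325,000.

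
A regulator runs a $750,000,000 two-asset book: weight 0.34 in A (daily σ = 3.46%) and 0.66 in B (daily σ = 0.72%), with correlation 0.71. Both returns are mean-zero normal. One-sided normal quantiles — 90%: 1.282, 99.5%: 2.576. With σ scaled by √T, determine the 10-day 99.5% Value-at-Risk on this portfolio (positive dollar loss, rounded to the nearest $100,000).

σ_p = √(0.34²·3.46² + 0.66²·0.72² + 2·0.71·0.34·0.66·3.46·0.72) = 1.550%.
σ_{10d} = 1.550% × √10 = 4.902%.
VaR = 2.576 × 4.902% = 12.628%; on $750,000,000 that is $94,710,000.

$94,700,000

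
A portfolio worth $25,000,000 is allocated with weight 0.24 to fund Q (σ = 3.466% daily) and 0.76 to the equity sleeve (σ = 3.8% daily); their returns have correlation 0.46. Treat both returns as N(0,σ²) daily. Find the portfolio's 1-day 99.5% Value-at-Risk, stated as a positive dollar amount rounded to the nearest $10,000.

σ_p² = 0.24²·3.466² + 0.76²·3.8² + 2·0.46·0.24·0.76·3.466·3.8 = 11.2427 (%²).
σ_p = √11.2427 = 3.353%.
At 99.5%, z = 2.576.
VaR = 2.576 × 3.353% = 8.637%; on $25,000,000 that is $2,159,250.

$2,160,000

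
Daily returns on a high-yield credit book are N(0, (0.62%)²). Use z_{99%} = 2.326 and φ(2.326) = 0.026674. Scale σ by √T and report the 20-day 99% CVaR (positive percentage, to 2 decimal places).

σ_{20d} = 0.62% × √20 = 2.773%.
ES multiplier = φ(z)/(1−α) = 0.026674/0.01 = 2.667.
ES = 2.773% × 2.667 = 7.396%.

7.40%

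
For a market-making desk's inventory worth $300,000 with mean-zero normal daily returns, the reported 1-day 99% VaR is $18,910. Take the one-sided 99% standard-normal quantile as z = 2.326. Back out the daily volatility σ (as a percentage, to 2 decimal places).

VaR as a fraction: $18,910 / $300,000 = 6.303%.
σ = VaR / z = 6.303% / 2.326 = 2.710%.

2.71%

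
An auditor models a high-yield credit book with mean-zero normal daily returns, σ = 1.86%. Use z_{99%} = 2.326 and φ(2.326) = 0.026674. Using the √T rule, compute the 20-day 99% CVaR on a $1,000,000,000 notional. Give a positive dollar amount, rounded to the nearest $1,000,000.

σ_{20d} = 1.86% × √20 = 8.318%.
ES multiplier = φ(z)/(1−α) = 0.026674/0.01 = 2.667.
ES = 8.318% × 2.667 = 22.184%; on $1,000,000,000: $221,840,000.

$222,000,000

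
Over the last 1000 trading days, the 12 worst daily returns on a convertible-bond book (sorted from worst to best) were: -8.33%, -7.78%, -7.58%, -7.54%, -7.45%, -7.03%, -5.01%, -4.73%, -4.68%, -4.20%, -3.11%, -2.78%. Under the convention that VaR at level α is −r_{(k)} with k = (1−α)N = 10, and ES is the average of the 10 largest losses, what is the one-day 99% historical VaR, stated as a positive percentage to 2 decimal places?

k = 10; the 10th lowest return is -4.20%, so VaR = 4.20%.

4.20%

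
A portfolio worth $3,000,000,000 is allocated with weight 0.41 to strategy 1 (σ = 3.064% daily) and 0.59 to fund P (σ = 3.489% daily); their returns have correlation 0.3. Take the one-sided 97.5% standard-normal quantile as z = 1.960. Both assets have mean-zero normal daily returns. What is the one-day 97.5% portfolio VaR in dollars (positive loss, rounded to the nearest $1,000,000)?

$160,000,000

σ_p² = 0.41²·3.064² + 0.59²·3.489² + 2·0.3·0.41·0.59·3.064·3.489 = 7.3672 (%²).
σ_p = √7.3672 = 2.714%.
VaR = 1.960 × 2.714% = 5.319%; on $3,000,000,000 that is $159,570,000.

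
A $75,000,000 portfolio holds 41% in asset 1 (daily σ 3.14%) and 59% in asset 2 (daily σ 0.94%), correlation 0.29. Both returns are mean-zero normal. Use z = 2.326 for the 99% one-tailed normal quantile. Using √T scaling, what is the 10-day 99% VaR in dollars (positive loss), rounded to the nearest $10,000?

σ_p = √(0.41²·3.14² + 0.59²·0.94² + 2·0.29·0.41·0.59·3.14·0.94) = 1.542%.
σ_{10d} = 1.542% × √10 = 4.876%.
VaR = 2.326 × 4.876% = 11.342%; on $75,000,000 that is $8,506,500.

$8,510,000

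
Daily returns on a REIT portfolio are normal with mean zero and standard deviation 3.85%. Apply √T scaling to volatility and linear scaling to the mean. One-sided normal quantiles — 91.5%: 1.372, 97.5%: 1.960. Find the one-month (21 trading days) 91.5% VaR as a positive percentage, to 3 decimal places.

24.206%

σ_{21d} = 3.85% × √21 = 17.643%.
VaR = 1.372 × 17.643% = 24.206%.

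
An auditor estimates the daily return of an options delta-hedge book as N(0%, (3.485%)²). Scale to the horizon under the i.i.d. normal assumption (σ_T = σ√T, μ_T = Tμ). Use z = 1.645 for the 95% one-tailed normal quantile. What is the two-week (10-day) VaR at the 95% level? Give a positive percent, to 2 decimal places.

18.13%

σ_{10d} = 3.485% × √10 = 11.021%.
VaR = 1.645 × 11.021% = 18.130%.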